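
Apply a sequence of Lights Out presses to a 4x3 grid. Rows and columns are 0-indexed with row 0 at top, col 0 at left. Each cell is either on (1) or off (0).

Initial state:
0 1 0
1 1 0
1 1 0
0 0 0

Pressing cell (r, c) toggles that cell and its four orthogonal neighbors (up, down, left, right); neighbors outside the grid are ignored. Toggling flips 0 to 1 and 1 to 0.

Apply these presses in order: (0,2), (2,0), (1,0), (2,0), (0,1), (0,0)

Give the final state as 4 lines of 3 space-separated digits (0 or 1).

After press 1 at (0,2):
0 0 1
1 1 1
1 1 0
0 0 0

After press 2 at (2,0):
0 0 1
0 1 1
0 0 0
1 0 0

After press 3 at (1,0):
1 0 1
1 0 1
1 0 0
1 0 0

After press 4 at (2,0):
1 0 1
0 0 1
0 1 0
0 0 0

After press 5 at (0,1):
0 1 0
0 1 1
0 1 0
0 0 0

After press 6 at (0,0):
1 0 0
1 1 1
0 1 0
0 0 0

Answer: 1 0 0
1 1 1
0 1 0
0 0 0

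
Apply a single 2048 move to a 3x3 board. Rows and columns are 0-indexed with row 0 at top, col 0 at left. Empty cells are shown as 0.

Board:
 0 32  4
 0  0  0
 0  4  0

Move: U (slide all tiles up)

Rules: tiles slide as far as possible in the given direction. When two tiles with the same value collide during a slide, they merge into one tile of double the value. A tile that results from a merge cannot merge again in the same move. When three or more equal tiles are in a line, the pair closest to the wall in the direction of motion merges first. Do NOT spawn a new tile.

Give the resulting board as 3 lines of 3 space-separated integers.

Answer:  0 32  4
 0  4  0
 0  0  0

Derivation:
Slide up:
col 0: [0, 0, 0] -> [0, 0, 0]
col 1: [32, 0, 4] -> [32, 4, 0]
col 2: [4, 0, 0] -> [4, 0, 0]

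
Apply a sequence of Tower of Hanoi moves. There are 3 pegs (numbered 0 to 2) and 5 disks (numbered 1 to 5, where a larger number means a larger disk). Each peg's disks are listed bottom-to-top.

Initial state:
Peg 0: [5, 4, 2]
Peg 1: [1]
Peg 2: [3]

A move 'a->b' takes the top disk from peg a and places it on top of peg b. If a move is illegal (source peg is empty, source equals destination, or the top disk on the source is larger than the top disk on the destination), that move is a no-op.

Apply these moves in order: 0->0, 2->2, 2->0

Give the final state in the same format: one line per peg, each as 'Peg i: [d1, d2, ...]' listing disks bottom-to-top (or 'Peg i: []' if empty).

Answer: Peg 0: [5, 4, 2]
Peg 1: [1]
Peg 2: [3]

Derivation:
After move 1 (0->0):
Peg 0: [5, 4, 2]
Peg 1: [1]
Peg 2: [3]

After move 2 (2->2):
Peg 0: [5, 4, 2]
Peg 1: [1]
Peg 2: [3]

After move 3 (2->0):
Peg 0: [5, 4, 2]
Peg 1: [1]
Peg 2: [3]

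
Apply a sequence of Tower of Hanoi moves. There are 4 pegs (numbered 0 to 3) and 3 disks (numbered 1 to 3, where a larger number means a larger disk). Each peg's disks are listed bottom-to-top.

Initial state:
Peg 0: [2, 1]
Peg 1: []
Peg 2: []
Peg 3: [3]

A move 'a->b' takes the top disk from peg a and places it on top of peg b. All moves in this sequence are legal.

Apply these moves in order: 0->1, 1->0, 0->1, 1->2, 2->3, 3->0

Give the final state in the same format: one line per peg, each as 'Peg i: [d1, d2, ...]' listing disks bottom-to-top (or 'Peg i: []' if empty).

Answer: Peg 0: [2, 1]
Peg 1: []
Peg 2: []
Peg 3: [3]

Derivation:
After move 1 (0->1):
Peg 0: [2]
Peg 1: [1]
Peg 2: []
Peg 3: [3]

After move 2 (1->0):
Peg 0: [2, 1]
Peg 1: []
Peg 2: []
Peg 3: [3]

After move 3 (0->1):
Peg 0: [2]
Peg 1: [1]
Peg 2: []
Peg 3: [3]

After move 4 (1->2):
Peg 0: [2]
Peg 1: []
Peg 2: [1]
Peg 3: [3]

After move 5 (2->3):
Peg 0: [2]
Peg 1: []
Peg 2: []
Peg 3: [3, 1]

After move 6 (3->0):
Peg 0: [2, 1]
Peg 1: []
Peg 2: []
Peg 3: [3]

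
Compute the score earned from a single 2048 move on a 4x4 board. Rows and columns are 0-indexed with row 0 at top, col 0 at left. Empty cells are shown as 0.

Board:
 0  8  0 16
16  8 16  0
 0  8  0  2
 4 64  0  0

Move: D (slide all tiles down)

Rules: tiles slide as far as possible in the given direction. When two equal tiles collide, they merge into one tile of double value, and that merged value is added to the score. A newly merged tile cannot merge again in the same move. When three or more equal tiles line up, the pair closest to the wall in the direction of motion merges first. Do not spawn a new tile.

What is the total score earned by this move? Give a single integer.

Answer: 16

Derivation:
Slide down:
col 0: [0, 16, 0, 4] -> [0, 0, 16, 4]  score +0 (running 0)
col 1: [8, 8, 8, 64] -> [0, 8, 16, 64]  score +16 (running 16)
col 2: [0, 16, 0, 0] -> [0, 0, 0, 16]  score +0 (running 16)
col 3: [16, 0, 2, 0] -> [0, 0, 16, 2]  score +0 (running 16)
Board after move:
 0  0  0  0
 0  8  0  0
16 16  0 16
 4 64 16  2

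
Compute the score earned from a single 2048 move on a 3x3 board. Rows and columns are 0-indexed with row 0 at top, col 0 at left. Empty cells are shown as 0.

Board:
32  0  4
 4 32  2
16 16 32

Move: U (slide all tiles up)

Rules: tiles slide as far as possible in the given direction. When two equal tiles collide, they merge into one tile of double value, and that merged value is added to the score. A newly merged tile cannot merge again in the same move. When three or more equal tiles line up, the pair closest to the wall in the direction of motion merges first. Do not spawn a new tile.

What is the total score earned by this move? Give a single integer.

Answer: 0

Derivation:
Slide up:
col 0: [32, 4, 16] -> [32, 4, 16]  score +0 (running 0)
col 1: [0, 32, 16] -> [32, 16, 0]  score +0 (running 0)
col 2: [4, 2, 32] -> [4, 2, 32]  score +0 (running 0)
Board after move:
32 32  4
 4 16  2
16  0 32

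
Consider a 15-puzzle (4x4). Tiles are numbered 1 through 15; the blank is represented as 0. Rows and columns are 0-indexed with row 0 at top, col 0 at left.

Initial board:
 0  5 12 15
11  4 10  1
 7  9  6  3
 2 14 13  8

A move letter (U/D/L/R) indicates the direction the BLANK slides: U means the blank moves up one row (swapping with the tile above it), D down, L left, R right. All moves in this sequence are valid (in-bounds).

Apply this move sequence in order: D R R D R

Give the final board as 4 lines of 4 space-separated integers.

Answer: 11  5 12 15
 4 10  6  1
 7  9  3  0
 2 14 13  8

Derivation:
After move 1 (D):
11  5 12 15
 0  4 10  1
 7  9  6  3
 2 14 13  8

After move 2 (R):
11  5 12 15
 4  0 10  1
 7  9  6  3
 2 14 13  8

After move 3 (R):
11  5 12 15
 4 10  0  1
 7  9  6  3
 2 14 13  8

After move 4 (D):
11  5 12 15
 4 10  6  1
 7  9  0  3
 2 14 13  8

After move 5 (R):
11  5 12 15
 4 10  6  1
 7  9  3  0
 2 14 13  8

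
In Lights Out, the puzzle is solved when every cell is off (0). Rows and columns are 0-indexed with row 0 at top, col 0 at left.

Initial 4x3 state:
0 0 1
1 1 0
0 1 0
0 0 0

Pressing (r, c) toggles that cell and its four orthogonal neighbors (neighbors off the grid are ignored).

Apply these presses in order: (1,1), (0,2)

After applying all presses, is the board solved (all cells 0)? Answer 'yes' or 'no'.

Answer: yes

Derivation:
After press 1 at (1,1):
0 1 1
0 0 1
0 0 0
0 0 0

After press 2 at (0,2):
0 0 0
0 0 0
0 0 0
0 0 0

Lights still on: 0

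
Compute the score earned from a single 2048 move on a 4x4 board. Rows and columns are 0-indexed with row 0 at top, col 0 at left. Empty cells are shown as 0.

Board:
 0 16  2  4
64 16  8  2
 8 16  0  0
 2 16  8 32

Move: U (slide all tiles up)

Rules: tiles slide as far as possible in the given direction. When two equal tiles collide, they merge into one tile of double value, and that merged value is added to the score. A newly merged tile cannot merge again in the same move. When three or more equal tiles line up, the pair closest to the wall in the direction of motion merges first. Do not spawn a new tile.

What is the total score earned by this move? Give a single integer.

Slide up:
col 0: [0, 64, 8, 2] -> [64, 8, 2, 0]  score +0 (running 0)
col 1: [16, 16, 16, 16] -> [32, 32, 0, 0]  score +64 (running 64)
col 2: [2, 8, 0, 8] -> [2, 16, 0, 0]  score +16 (running 80)
col 3: [4, 2, 0, 32] -> [4, 2, 32, 0]  score +0 (running 80)
Board after move:
64 32  2  4
 8 32 16  2
 2  0  0 32
 0  0  0  0

Answer: 80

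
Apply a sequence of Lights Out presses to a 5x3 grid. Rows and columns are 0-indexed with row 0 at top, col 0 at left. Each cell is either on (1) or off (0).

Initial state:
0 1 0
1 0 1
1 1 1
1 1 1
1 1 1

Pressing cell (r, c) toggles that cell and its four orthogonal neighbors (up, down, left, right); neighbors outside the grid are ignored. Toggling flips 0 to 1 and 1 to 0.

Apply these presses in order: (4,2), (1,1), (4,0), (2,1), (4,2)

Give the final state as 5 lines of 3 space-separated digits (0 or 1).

After press 1 at (4,2):
0 1 0
1 0 1
1 1 1
1 1 0
1 0 0

After press 2 at (1,1):
0 0 0
0 1 0
1 0 1
1 1 0
1 0 0

After press 3 at (4,0):
0 0 0
0 1 0
1 0 1
0 1 0
0 1 0

After press 4 at (2,1):
0 0 0
0 0 0
0 1 0
0 0 0
0 1 0

After press 5 at (4,2):
0 0 0
0 0 0
0 1 0
0 0 1
0 0 1

Answer: 0 0 0
0 0 0
0 1 0
0 0 1
0 0 1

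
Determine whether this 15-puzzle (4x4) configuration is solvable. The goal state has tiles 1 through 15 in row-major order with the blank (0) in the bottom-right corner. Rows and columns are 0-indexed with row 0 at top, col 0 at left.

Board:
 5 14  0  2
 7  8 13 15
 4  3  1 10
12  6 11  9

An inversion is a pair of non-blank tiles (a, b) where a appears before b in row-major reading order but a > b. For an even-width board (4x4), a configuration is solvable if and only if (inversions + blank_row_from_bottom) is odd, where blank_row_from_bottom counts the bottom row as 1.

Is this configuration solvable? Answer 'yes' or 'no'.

Inversions: 50
Blank is in row 0 (0-indexed from top), which is row 4 counting from the bottom (bottom = 1).
50 + 4 = 54, which is even, so the puzzle is not solvable.

Answer: no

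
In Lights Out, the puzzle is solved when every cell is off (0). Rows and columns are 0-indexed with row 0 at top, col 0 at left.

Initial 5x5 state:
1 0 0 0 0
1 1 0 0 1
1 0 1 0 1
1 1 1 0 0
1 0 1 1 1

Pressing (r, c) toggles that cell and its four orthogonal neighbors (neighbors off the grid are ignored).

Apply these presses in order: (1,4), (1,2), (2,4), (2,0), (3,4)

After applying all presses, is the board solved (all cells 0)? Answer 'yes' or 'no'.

Answer: no

Derivation:
After press 1 at (1,4):
1 0 0 0 1
1 1 0 1 0
1 0 1 0 0
1 1 1 0 0
1 0 1 1 1

After press 2 at (1,2):
1 0 1 0 1
1 0 1 0 0
1 0 0 0 0
1 1 1 0 0
1 0 1 1 1

After press 3 at (2,4):
1 0 1 0 1
1 0 1 0 1
1 0 0 1 1
1 1 1 0 1
1 0 1 1 1

After press 4 at (2,0):
1 0 1 0 1
0 0 1 0 1
0 1 0 1 1
0 1 1 0 1
1 0 1 1 1

After press 5 at (3,4):
1 0 1 0 1
0 0 1 0 1
0 1 0 1 0
0 1 1 1 0
1 0 1 1 0

Lights still on: 13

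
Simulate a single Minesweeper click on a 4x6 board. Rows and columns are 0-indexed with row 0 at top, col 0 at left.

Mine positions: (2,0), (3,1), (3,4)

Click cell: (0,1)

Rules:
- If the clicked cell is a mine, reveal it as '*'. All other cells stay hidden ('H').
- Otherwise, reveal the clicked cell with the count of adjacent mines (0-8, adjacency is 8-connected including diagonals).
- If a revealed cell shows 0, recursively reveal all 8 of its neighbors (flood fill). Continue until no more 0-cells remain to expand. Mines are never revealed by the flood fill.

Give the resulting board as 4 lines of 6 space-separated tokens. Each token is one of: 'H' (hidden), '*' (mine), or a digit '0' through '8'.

0 0 0 0 0 0
1 1 0 0 0 0
H 2 1 1 1 1
H H H H H H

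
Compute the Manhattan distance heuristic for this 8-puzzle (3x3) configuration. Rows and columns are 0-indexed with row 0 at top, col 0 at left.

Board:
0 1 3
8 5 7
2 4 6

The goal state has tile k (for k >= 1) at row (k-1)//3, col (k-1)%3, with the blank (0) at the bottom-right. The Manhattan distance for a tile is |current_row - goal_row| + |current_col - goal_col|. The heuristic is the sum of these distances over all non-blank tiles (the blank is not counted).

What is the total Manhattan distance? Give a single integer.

Answer: 12

Derivation:
Tile 1: at (0,1), goal (0,0), distance |0-0|+|1-0| = 1
Tile 3: at (0,2), goal (0,2), distance |0-0|+|2-2| = 0
Tile 8: at (1,0), goal (2,1), distance |1-2|+|0-1| = 2
Tile 5: at (1,1), goal (1,1), distance |1-1|+|1-1| = 0
Tile 7: at (1,2), goal (2,0), distance |1-2|+|2-0| = 3
Tile 2: at (2,0), goal (0,1), distance |2-0|+|0-1| = 3
Tile 4: at (2,1), goal (1,0), distance |2-1|+|1-0| = 2
Tile 6: at (2,2), goal (1,2), distance |2-1|+|2-2| = 1
Sum: 1 + 0 + 2 + 0 + 3 + 3 + 2 + 1 = 12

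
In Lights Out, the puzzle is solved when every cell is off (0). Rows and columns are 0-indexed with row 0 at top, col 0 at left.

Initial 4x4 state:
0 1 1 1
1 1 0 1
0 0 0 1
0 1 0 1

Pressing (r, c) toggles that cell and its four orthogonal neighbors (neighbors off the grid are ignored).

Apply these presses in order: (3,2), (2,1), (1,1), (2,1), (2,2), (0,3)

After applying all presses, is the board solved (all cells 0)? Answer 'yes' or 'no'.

After press 1 at (3,2):
0 1 1 1
1 1 0 1
0 0 1 1
0 0 1 0

After press 2 at (2,1):
0 1 1 1
1 0 0 1
1 1 0 1
0 1 1 0

After press 3 at (1,1):
0 0 1 1
0 1 1 1
1 0 0 1
0 1 1 0

After press 4 at (2,1):
0 0 1 1
0 0 1 1
0 1 1 1
0 0 1 0

After press 5 at (2,2):
0 0 1 1
0 0 0 1
0 0 0 0
0 0 0 0

After press 6 at (0,3):
0 0 0 0
0 0 0 0
0 0 0 0
0 0 0 0

Lights still on: 0

Answer: yes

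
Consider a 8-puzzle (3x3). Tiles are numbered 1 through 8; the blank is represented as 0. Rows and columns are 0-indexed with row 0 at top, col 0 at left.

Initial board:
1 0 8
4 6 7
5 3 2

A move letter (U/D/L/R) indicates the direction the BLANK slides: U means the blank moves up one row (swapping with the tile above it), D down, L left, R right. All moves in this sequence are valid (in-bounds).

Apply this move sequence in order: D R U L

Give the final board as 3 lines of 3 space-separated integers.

After move 1 (D):
1 6 8
4 0 7
5 3 2

After move 2 (R):
1 6 8
4 7 0
5 3 2

After move 3 (U):
1 6 0
4 7 8
5 3 2

After move 4 (L):
1 0 6
4 7 8
5 3 2

Answer: 1 0 6
4 7 8
5 3 2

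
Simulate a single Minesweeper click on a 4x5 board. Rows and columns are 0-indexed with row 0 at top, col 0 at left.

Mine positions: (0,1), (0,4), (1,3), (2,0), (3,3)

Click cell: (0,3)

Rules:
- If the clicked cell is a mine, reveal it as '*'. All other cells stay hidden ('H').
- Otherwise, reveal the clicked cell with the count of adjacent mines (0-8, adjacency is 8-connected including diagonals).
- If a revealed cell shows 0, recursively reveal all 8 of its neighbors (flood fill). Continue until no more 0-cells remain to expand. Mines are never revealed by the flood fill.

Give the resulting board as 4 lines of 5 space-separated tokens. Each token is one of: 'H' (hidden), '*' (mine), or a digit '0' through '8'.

H H H 2 H
H H H H H
H H H H H
H H H H H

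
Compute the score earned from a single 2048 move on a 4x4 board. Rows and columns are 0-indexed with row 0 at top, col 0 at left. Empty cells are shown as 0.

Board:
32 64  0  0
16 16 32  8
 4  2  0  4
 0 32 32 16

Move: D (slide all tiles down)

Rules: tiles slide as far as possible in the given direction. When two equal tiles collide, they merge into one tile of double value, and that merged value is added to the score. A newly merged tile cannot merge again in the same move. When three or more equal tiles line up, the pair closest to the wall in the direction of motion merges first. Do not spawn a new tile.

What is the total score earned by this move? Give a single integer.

Slide down:
col 0: [32, 16, 4, 0] -> [0, 32, 16, 4]  score +0 (running 0)
col 1: [64, 16, 2, 32] -> [64, 16, 2, 32]  score +0 (running 0)
col 2: [0, 32, 0, 32] -> [0, 0, 0, 64]  score +64 (running 64)
col 3: [0, 8, 4, 16] -> [0, 8, 4, 16]  score +0 (running 64)
Board after move:
 0 64  0  0
32 16  0  8
16  2  0  4
 4 32 64 16

Answer: 64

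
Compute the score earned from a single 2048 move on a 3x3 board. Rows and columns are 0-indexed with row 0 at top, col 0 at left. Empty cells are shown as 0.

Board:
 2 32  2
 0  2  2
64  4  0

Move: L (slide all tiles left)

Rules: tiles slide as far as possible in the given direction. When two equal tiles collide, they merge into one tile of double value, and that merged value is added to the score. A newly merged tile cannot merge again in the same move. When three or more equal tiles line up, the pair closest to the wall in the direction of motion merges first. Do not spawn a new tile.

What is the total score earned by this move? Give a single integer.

Answer: 4

Derivation:
Slide left:
row 0: [2, 32, 2] -> [2, 32, 2]  score +0 (running 0)
row 1: [0, 2, 2] -> [4, 0, 0]  score +4 (running 4)
row 2: [64, 4, 0] -> [64, 4, 0]  score +0 (running 4)
Board after move:
 2 32  2
 4  0  0
64  4  0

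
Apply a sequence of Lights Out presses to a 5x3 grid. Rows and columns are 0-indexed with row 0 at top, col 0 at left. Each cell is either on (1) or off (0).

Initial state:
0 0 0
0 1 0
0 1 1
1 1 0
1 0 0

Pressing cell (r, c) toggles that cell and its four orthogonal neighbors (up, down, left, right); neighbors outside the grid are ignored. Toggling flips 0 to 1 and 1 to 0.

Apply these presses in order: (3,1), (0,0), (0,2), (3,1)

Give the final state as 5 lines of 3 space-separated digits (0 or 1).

After press 1 at (3,1):
0 0 0
0 1 0
0 0 1
0 0 1
1 1 0

After press 2 at (0,0):
1 1 0
1 1 0
0 0 1
0 0 1
1 1 0

After press 3 at (0,2):
1 0 1
1 1 1
0 0 1
0 0 1
1 1 0

After press 4 at (3,1):
1 0 1
1 1 1
0 1 1
1 1 0
1 0 0

Answer: 1 0 1
1 1 1
0 1 1
1 1 0
1 0 0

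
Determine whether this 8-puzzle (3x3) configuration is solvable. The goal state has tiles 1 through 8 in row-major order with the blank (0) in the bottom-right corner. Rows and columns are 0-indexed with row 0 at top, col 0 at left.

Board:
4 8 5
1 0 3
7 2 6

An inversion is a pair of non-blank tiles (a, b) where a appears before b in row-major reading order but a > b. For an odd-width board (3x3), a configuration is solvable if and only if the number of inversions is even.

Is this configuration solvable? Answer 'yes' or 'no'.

Inversions (pairs i<j in row-major order where tile[i] > tile[j] > 0): 15
15 is odd, so the puzzle is not solvable.

Answer: no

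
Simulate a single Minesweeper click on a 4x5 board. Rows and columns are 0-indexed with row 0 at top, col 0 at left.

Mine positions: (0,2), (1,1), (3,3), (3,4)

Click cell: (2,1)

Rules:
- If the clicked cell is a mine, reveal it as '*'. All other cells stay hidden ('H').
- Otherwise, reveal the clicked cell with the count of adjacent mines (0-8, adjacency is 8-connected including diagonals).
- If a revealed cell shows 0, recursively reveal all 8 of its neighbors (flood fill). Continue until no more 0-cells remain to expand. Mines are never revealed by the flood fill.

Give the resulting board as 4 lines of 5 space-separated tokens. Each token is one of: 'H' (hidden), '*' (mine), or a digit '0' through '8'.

H H H H H
H H H H H
H 1 H H H
H H H H H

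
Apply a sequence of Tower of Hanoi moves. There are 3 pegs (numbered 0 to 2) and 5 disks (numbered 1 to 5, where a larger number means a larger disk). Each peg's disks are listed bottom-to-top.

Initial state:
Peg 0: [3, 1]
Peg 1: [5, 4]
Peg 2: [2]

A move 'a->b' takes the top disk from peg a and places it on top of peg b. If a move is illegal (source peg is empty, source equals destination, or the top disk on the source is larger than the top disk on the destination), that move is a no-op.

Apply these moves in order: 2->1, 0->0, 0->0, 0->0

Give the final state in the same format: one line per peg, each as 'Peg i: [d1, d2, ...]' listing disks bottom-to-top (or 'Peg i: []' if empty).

Answer: Peg 0: [3, 1]
Peg 1: [5, 4, 2]
Peg 2: []

Derivation:
After move 1 (2->1):
Peg 0: [3, 1]
Peg 1: [5, 4, 2]
Peg 2: []

After move 2 (0->0):
Peg 0: [3, 1]
Peg 1: [5, 4, 2]
Peg 2: []

After move 3 (0->0):
Peg 0: [3, 1]
Peg 1: [5, 4, 2]
Peg 2: []

After move 4 (0->0):
Peg 0: [3, 1]
Peg 1: [5, 4, 2]
Peg 2: []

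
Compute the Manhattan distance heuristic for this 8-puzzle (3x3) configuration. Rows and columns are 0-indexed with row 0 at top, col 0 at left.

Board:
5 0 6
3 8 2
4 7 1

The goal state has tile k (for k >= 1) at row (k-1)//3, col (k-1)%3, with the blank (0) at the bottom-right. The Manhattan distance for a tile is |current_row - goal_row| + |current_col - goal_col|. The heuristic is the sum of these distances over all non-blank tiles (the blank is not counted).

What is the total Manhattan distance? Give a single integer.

Tile 5: at (0,0), goal (1,1), distance |0-1|+|0-1| = 2
Tile 6: at (0,2), goal (1,2), distance |0-1|+|2-2| = 1
Tile 3: at (1,0), goal (0,2), distance |1-0|+|0-2| = 3
Tile 8: at (1,1), goal (2,1), distance |1-2|+|1-1| = 1
Tile 2: at (1,2), goal (0,1), distance |1-0|+|2-1| = 2
Tile 4: at (2,0), goal (1,0), distance |2-1|+|0-0| = 1
Tile 7: at (2,1), goal (2,0), distance |2-2|+|1-0| = 1
Tile 1: at (2,2), goal (0,0), distance |2-0|+|2-0| = 4
Sum: 2 + 1 + 3 + 1 + 2 + 1 + 1 + 4 = 15

Answer: 15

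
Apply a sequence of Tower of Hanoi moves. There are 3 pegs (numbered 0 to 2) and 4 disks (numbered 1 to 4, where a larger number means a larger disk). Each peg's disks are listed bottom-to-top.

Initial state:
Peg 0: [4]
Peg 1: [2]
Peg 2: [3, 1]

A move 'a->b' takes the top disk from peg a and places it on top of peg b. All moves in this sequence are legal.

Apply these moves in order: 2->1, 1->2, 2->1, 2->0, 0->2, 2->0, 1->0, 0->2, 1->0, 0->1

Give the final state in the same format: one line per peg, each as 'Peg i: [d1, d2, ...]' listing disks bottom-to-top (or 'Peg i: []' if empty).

Answer: Peg 0: [4, 3]
Peg 1: [2]
Peg 2: [1]

Derivation:
After move 1 (2->1):
Peg 0: [4]
Peg 1: [2, 1]
Peg 2: [3]

After move 2 (1->2):
Peg 0: [4]
Peg 1: [2]
Peg 2: [3, 1]

After move 3 (2->1):
Peg 0: [4]
Peg 1: [2, 1]
Peg 2: [3]

After move 4 (2->0):
Peg 0: [4, 3]
Peg 1: [2, 1]
Peg 2: []

After move 5 (0->2):
Peg 0: [4]
Peg 1: [2, 1]
Peg 2: [3]

After move 6 (2->0):
Peg 0: [4, 3]
Peg 1: [2, 1]
Peg 2: []

After move 7 (1->0):
Peg 0: [4, 3, 1]
Peg 1: [2]
Peg 2: []

After move 8 (0->2):
Peg 0: [4, 3]
Peg 1: [2]
Peg 2: [1]

After move 9 (1->0):
Peg 0: [4, 3, 2]
Peg 1: []
Peg 2: [1]

After move 10 (0->1):
Peg 0: [4, 3]
Peg 1: [2]
Peg 2: [1]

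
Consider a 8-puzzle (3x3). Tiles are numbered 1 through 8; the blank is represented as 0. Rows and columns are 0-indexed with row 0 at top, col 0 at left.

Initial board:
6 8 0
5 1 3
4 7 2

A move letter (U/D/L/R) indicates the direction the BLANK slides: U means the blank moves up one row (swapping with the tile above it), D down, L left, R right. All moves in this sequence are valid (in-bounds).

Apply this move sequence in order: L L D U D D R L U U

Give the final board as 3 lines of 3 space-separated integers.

Answer: 0 6 8
5 1 3
4 7 2

Derivation:
After move 1 (L):
6 0 8
5 1 3
4 7 2

After move 2 (L):
0 6 8
5 1 3
4 7 2

After move 3 (D):
5 6 8
0 1 3
4 7 2

After move 4 (U):
0 6 8
5 1 3
4 7 2

After move 5 (D):
5 6 8
0 1 3
4 7 2

After move 6 (D):
5 6 8
4 1 3
0 7 2

After move 7 (R):
5 6 8
4 1 3
7 0 2

After move 8 (L):
5 6 8
4 1 3
0 7 2

After move 9 (U):
5 6 8
0 1 3
4 7 2

After move 10 (U):
0 6 8
5 1 3
4 7 2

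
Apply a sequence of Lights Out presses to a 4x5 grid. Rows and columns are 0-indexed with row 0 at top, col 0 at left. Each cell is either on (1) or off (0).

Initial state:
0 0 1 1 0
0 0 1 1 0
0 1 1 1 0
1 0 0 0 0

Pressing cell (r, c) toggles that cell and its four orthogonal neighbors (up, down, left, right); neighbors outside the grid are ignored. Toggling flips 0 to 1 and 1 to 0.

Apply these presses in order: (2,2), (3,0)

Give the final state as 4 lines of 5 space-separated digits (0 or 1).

After press 1 at (2,2):
0 0 1 1 0
0 0 0 1 0
0 0 0 0 0
1 0 1 0 0

After press 2 at (3,0):
0 0 1 1 0
0 0 0 1 0
1 0 0 0 0
0 1 1 0 0

Answer: 0 0 1 1 0
0 0 0 1 0
1 0 0 0 0
0 1 1 0 0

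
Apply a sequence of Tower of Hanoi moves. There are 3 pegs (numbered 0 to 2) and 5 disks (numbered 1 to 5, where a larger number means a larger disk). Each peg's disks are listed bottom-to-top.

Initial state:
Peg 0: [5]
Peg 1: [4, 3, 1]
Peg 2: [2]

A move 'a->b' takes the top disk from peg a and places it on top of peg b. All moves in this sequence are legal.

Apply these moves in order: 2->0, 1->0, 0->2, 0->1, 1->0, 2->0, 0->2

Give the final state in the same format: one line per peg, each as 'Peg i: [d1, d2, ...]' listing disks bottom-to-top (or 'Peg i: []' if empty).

After move 1 (2->0):
Peg 0: [5, 2]
Peg 1: [4, 3, 1]
Peg 2: []

After move 2 (1->0):
Peg 0: [5, 2, 1]
Peg 1: [4, 3]
Peg 2: []

After move 3 (0->2):
Peg 0: [5, 2]
Peg 1: [4, 3]
Peg 2: [1]

After move 4 (0->1):
Peg 0: [5]
Peg 1: [4, 3, 2]
Peg 2: [1]

After move 5 (1->0):
Peg 0: [5, 2]
Peg 1: [4, 3]
Peg 2: [1]

After move 6 (2->0):
Peg 0: [5, 2, 1]
Peg 1: [4, 3]
Peg 2: []

After move 7 (0->2):
Peg 0: [5, 2]
Peg 1: [4, 3]
Peg 2: [1]

Answer: Peg 0: [5, 2]
Peg 1: [4, 3]
Peg 2: [1]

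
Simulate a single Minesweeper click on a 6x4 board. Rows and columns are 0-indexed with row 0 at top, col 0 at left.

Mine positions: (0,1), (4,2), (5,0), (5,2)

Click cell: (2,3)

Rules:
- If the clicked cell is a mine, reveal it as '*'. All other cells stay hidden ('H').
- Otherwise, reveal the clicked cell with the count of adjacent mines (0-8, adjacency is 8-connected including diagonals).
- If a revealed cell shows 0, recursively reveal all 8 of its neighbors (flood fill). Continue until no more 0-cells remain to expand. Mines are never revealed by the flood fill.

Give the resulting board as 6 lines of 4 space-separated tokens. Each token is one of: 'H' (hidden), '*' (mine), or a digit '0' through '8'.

H H 1 0
1 1 1 0
0 0 0 0
0 1 1 1
1 3 H H
H H H H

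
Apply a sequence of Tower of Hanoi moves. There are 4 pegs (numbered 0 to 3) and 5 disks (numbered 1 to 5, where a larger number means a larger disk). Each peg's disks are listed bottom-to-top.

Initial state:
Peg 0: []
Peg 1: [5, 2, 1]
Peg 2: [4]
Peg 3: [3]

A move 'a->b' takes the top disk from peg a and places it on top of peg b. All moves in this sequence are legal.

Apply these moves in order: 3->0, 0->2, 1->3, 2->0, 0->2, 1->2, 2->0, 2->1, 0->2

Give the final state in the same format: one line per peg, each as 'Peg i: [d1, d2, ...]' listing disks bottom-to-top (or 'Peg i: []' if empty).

After move 1 (3->0):
Peg 0: [3]
Peg 1: [5, 2, 1]
Peg 2: [4]
Peg 3: []

After move 2 (0->2):
Peg 0: []
Peg 1: [5, 2, 1]
Peg 2: [4, 3]
Peg 3: []

After move 3 (1->3):
Peg 0: []
Peg 1: [5, 2]
Peg 2: [4, 3]
Peg 3: [1]

After move 4 (2->0):
Peg 0: [3]
Peg 1: [5, 2]
Peg 2: [4]
Peg 3: [1]

After move 5 (0->2):
Peg 0: []
Peg 1: [5, 2]
Peg 2: [4, 3]
Peg 3: [1]

After move 6 (1->2):
Peg 0: []
Peg 1: [5]
Peg 2: [4, 3, 2]
Peg 3: [1]

After move 7 (2->0):
Peg 0: [2]
Peg 1: [5]
Peg 2: [4, 3]
Peg 3: [1]

After move 8 (2->1):
Peg 0: [2]
Peg 1: [5, 3]
Peg 2: [4]
Peg 3: [1]

After move 9 (0->2):
Peg 0: []
Peg 1: [5, 3]
Peg 2: [4, 2]
Peg 3: [1]

Answer: Peg 0: []
Peg 1: [5, 3]
Peg 2: [4, 2]
Peg 3: [1]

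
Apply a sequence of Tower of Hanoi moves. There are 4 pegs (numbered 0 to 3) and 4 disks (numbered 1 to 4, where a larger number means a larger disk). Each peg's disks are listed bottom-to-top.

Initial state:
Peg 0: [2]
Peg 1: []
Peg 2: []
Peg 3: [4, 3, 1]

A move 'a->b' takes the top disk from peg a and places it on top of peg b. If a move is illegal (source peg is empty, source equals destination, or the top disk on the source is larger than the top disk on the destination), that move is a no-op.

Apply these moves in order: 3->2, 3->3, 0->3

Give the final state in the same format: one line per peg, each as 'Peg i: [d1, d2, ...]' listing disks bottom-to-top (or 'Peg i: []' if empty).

Answer: Peg 0: []
Peg 1: []
Peg 2: [1]
Peg 3: [4, 3, 2]

Derivation:
After move 1 (3->2):
Peg 0: [2]
Peg 1: []
Peg 2: [1]
Peg 3: [4, 3]

After move 2 (3->3):
Peg 0: [2]
Peg 1: []
Peg 2: [1]
Peg 3: [4, 3]

After move 3 (0->3):
Peg 0: []
Peg 1: []
Peg 2: [1]
Peg 3: [4, 3, 2]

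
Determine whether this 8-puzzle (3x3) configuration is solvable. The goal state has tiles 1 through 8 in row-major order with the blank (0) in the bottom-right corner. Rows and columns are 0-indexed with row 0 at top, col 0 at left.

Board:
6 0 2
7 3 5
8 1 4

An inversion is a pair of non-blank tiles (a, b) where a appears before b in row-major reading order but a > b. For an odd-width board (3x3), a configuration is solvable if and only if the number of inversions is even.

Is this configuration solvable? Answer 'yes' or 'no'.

Answer: no

Derivation:
Inversions (pairs i<j in row-major order where tile[i] > tile[j] > 0): 15
15 is odd, so the puzzle is not solvable.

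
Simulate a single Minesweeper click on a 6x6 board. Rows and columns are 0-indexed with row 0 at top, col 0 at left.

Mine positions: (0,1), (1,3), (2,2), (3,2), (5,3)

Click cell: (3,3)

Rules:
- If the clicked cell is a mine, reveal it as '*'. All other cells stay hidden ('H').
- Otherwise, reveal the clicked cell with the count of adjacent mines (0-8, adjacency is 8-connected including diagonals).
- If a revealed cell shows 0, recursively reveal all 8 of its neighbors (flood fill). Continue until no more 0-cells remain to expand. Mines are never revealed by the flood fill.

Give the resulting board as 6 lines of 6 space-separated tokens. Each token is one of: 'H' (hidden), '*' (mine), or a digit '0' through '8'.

H H H H H H
H H H H H H
H H H H H H
H H H 2 H H
H H H H H H
H H H H H H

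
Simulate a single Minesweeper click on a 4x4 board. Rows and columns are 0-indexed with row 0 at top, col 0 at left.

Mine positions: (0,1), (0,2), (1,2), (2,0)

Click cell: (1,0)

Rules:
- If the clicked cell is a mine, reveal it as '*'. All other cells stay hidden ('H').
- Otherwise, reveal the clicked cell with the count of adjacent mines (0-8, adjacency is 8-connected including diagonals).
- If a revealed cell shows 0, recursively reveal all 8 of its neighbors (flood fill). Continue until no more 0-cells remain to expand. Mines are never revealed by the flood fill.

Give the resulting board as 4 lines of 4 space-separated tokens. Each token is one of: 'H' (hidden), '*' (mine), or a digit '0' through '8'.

H H H H
2 H H H
H H H H
H H H H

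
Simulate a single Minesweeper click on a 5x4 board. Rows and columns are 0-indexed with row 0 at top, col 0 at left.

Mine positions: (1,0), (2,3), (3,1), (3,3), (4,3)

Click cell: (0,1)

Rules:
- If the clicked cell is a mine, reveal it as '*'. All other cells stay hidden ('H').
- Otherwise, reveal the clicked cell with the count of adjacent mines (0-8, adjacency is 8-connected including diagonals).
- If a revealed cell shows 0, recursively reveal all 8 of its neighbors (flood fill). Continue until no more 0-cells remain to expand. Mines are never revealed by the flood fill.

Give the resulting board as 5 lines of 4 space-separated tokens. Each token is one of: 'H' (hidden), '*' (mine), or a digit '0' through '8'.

H 1 H H
H H H H
H H H H
H H H H
H H H H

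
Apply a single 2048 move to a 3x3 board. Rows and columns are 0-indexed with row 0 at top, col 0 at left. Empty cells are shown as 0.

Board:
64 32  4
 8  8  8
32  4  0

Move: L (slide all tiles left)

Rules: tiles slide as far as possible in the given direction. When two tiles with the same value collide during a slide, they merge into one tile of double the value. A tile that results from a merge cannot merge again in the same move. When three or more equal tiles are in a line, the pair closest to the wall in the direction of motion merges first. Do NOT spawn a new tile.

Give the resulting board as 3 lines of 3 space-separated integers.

Slide left:
row 0: [64, 32, 4] -> [64, 32, 4]
row 1: [8, 8, 8] -> [16, 8, 0]
row 2: [32, 4, 0] -> [32, 4, 0]

Answer: 64 32  4
16  8  0
32  4  0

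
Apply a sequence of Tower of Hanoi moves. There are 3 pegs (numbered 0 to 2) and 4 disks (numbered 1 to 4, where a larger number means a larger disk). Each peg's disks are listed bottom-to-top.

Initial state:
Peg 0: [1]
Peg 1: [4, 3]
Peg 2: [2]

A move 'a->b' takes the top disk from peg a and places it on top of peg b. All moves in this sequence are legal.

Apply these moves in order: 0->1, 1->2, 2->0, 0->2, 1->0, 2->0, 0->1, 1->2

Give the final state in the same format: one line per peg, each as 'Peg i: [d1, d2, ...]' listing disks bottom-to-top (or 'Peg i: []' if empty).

After move 1 (0->1):
Peg 0: []
Peg 1: [4, 3, 1]
Peg 2: [2]

After move 2 (1->2):
Peg 0: []
Peg 1: [4, 3]
Peg 2: [2, 1]

After move 3 (2->0):
Peg 0: [1]
Peg 1: [4, 3]
Peg 2: [2]

After move 4 (0->2):
Peg 0: []
Peg 1: [4, 3]
Peg 2: [2, 1]

After move 5 (1->0):
Peg 0: [3]
Peg 1: [4]
Peg 2: [2, 1]

After move 6 (2->0):
Peg 0: [3, 1]
Peg 1: [4]
Peg 2: [2]

After move 7 (0->1):
Peg 0: [3]
Peg 1: [4, 1]
Peg 2: [2]

After move 8 (1->2):
Peg 0: [3]
Peg 1: [4]
Peg 2: [2, 1]

Answer: Peg 0: [3]
Peg 1: [4]
Peg 2: [2, 1]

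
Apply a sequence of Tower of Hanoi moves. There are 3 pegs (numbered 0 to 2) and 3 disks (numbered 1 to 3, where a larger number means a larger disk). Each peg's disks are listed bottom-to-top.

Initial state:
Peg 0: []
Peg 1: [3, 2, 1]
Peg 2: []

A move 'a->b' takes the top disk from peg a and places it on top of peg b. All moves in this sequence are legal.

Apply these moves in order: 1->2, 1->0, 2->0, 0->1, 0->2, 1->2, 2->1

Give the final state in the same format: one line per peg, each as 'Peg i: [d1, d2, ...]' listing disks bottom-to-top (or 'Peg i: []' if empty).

After move 1 (1->2):
Peg 0: []
Peg 1: [3, 2]
Peg 2: [1]

After move 2 (1->0):
Peg 0: [2]
Peg 1: [3]
Peg 2: [1]

After move 3 (2->0):
Peg 0: [2, 1]
Peg 1: [3]
Peg 2: []

After move 4 (0->1):
Peg 0: [2]
Peg 1: [3, 1]
Peg 2: []

After move 5 (0->2):
Peg 0: []
Peg 1: [3, 1]
Peg 2: [2]

After move 6 (1->2):
Peg 0: []
Peg 1: [3]
Peg 2: [2, 1]

After move 7 (2->1):
Peg 0: []
Peg 1: [3, 1]
Peg 2: [2]

Answer: Peg 0: []
Peg 1: [3, 1]
Peg 2: [2]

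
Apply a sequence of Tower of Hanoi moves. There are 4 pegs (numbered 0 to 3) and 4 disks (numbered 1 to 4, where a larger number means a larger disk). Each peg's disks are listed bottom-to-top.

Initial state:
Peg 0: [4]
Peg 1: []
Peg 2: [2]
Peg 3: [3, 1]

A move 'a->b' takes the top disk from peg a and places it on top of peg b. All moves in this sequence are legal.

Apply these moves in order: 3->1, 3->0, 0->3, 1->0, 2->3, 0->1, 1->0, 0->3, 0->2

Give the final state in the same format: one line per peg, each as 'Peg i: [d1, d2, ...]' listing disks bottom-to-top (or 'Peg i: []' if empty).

Answer: Peg 0: []
Peg 1: []
Peg 2: [4]
Peg 3: [3, 2, 1]

Derivation:
After move 1 (3->1):
Peg 0: [4]
Peg 1: [1]
Peg 2: [2]
Peg 3: [3]

After move 2 (3->0):
Peg 0: [4, 3]
Peg 1: [1]
Peg 2: [2]
Peg 3: []

After move 3 (0->3):
Peg 0: [4]
Peg 1: [1]
Peg 2: [2]
Peg 3: [3]

After move 4 (1->0):
Peg 0: [4, 1]
Peg 1: []
Peg 2: [2]
Peg 3: [3]

After move 5 (2->3):
Peg 0: [4, 1]
Peg 1: []
Peg 2: []
Peg 3: [3, 2]

After move 6 (0->1):
Peg 0: [4]
Peg 1: [1]
Peg 2: []
Peg 3: [3, 2]

After move 7 (1->0):
Peg 0: [4, 1]
Peg 1: []
Peg 2: []
Peg 3: [3, 2]

After move 8 (0->3):
Peg 0: [4]
Peg 1: []
Peg 2: []
Peg 3: [3, 2, 1]

After move 9 (0->2):
Peg 0: []
Peg 1: []
Peg 2: [4]
Peg 3: [3, 2, 1]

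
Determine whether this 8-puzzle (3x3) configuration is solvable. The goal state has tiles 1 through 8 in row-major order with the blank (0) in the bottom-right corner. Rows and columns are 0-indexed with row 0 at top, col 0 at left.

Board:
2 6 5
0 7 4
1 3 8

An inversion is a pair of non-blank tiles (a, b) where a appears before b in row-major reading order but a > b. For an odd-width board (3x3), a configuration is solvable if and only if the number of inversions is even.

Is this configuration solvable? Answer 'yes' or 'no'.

Inversions (pairs i<j in row-major order where tile[i] > tile[j] > 0): 13
13 is odd, so the puzzle is not solvable.

Answer: no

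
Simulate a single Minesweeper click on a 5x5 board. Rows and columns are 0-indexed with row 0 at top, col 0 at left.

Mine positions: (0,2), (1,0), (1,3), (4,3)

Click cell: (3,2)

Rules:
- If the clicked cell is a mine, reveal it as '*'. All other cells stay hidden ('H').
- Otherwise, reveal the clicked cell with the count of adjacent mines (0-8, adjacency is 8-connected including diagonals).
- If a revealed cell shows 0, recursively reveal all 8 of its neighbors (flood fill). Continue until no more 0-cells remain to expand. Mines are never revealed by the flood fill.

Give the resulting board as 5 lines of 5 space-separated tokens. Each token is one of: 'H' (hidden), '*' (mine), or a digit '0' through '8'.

H H H H H
H H H H H
H H H H H
H H 1 H H
H H H H H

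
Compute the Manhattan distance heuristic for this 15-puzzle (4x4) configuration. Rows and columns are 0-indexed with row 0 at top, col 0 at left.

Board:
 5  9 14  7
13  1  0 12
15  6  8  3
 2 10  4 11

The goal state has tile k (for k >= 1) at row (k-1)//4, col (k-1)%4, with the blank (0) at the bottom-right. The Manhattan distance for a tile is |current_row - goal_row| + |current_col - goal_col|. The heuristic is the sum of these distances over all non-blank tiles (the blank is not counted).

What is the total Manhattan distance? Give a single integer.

Tile 5: (0,0)->(1,0) = 1
Tile 9: (0,1)->(2,0) = 3
Tile 14: (0,2)->(3,1) = 4
Tile 7: (0,3)->(1,2) = 2
Tile 13: (1,0)->(3,0) = 2
Tile 1: (1,1)->(0,0) = 2
Tile 12: (1,3)->(2,3) = 1
Tile 15: (2,0)->(3,2) = 3
Tile 6: (2,1)->(1,1) = 1
Tile 8: (2,2)->(1,3) = 2
Tile 3: (2,3)->(0,2) = 3
Tile 2: (3,0)->(0,1) = 4
Tile 10: (3,1)->(2,1) = 1
Tile 4: (3,2)->(0,3) = 4
Tile 11: (3,3)->(2,2) = 2
Sum: 1 + 3 + 4 + 2 + 2 + 2 + 1 + 3 + 1 + 2 + 3 + 4 + 1 + 4 + 2 = 35

Answer: 35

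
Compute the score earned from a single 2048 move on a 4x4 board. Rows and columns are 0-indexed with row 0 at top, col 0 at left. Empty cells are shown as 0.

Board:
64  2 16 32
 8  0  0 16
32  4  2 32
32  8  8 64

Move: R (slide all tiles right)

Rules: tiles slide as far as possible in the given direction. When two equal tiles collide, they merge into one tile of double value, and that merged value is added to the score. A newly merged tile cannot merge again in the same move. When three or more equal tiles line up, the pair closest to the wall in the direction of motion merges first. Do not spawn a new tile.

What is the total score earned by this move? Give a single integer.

Slide right:
row 0: [64, 2, 16, 32] -> [64, 2, 16, 32]  score +0 (running 0)
row 1: [8, 0, 0, 16] -> [0, 0, 8, 16]  score +0 (running 0)
row 2: [32, 4, 2, 32] -> [32, 4, 2, 32]  score +0 (running 0)
row 3: [32, 8, 8, 64] -> [0, 32, 16, 64]  score +16 (running 16)
Board after move:
64  2 16 32
 0  0  8 16
32  4  2 32
 0 32 16 64

Answer: 16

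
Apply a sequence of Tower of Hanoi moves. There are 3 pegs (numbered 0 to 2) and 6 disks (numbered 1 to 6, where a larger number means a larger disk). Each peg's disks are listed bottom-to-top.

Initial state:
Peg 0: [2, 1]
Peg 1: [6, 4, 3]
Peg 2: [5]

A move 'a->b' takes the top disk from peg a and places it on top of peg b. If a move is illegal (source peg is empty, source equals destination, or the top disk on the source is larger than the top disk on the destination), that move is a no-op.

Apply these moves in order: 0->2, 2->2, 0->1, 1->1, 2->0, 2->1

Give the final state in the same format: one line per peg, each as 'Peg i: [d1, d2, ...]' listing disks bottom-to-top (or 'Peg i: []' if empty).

After move 1 (0->2):
Peg 0: [2]
Peg 1: [6, 4, 3]
Peg 2: [5, 1]

After move 2 (2->2):
Peg 0: [2]
Peg 1: [6, 4, 3]
Peg 2: [5, 1]

After move 3 (0->1):
Peg 0: []
Peg 1: [6, 4, 3, 2]
Peg 2: [5, 1]

After move 4 (1->1):
Peg 0: []
Peg 1: [6, 4, 3, 2]
Peg 2: [5, 1]

After move 5 (2->0):
Peg 0: [1]
Peg 1: [6, 4, 3, 2]
Peg 2: [5]

After move 6 (2->1):
Peg 0: [1]
Peg 1: [6, 4, 3, 2]
Peg 2: [5]

Answer: Peg 0: [1]
Peg 1: [6, 4, 3, 2]
Peg 2: [5]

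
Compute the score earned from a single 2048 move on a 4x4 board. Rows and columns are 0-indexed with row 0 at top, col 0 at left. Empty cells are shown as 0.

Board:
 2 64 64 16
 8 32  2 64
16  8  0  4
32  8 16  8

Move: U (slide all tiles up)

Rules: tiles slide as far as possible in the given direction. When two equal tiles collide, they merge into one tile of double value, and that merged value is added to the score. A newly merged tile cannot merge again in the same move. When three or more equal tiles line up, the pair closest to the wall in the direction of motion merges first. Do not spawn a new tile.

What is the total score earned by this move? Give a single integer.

Slide up:
col 0: [2, 8, 16, 32] -> [2, 8, 16, 32]  score +0 (running 0)
col 1: [64, 32, 8, 8] -> [64, 32, 16, 0]  score +16 (running 16)
col 2: [64, 2, 0, 16] -> [64, 2, 16, 0]  score +0 (running 16)
col 3: [16, 64, 4, 8] -> [16, 64, 4, 8]  score +0 (running 16)
Board after move:
 2 64 64 16
 8 32  2 64
16 16 16  4
32  0  0  8

Answer: 16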